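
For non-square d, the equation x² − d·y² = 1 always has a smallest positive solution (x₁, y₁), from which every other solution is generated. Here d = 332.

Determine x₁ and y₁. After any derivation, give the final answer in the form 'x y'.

13447 738

[18; 4,1,1,8,1,1,4,36] for √332; ℓ=8 ⇒ convergent index 7
step 0: (18, 1)  from 18·(1,0) + (0,1)
…
step 4: (1403, 77)  from 8·(164,9) + (91,5)
…
step 6: (2970, 163)  from 1·(1567,86) + (1403,77)
step 7: (13447, 738)  from 4·(2970,163) + (1567,86)
→ (13447, 738).  Check: 13447²=180821809, 332·738²=180821808, difference 1.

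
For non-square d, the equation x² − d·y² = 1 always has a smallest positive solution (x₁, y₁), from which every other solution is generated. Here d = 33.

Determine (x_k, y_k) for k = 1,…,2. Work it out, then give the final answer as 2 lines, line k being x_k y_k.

d=33: √d = [5; 1,2,1,10] (ℓ=4, even), read p_3/q_3
a_0=5:  p_0=5·1+0=5,  q_0=5·0+1=1
a_1=1:  p_1=1·5+1=6,  q_1=1·1+0=1
a_2=2:  p_2=2·6+5=17,  q_2=2·1+1=3
a_3=1:  p_3=1·17+6=23,  q_3=1·3+1=4
→ (23, 4).  Check: 23²=529, 33·4²=528, difference 1.
(23+4√33)^2 = 1057 + 184√33

23 4
1057 184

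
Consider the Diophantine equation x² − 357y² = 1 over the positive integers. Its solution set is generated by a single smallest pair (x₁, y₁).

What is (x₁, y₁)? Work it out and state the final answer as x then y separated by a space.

3401 180

√357 = [18; 1,8,2,8,1,36, …], period ℓ=6 (even) → k=5
k=0  a_k=18  p_k/q_k = 18/1
…
k=3  a_k=2  p_k/q_k = 359/19
k=4  a_k=8  p_k/q_k = 3042/161
k=5  a_k=1  p_k/q_k = 3401/180
fundamental: x₁=3401, y₁=180  (since 11566801 − 357·32400 = 1)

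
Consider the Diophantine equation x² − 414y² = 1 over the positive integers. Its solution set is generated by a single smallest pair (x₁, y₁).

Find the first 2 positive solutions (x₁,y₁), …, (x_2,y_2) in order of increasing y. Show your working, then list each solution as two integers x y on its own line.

√414 = [20; 2,1,7,2,7,1,2,40, …], period ℓ=8 (even) → k=7
a_0=20:  p_0=20·1+0=20,  q_0=20·0+1=1
a_1=2:  p_1=2·20+1=41,  q_1=2·1+0=2
…
a_3=7:  p_3=7·61+41=468,  q_3=7·3+2=23
a_4=2:  p_4=2·468+61=997,  q_4=2·23+3=49
…
a_6=1:  p_6=1·7447+997=8444,  q_6=1·366+49=415
a_7=2:  p_7=2·8444+7447=24335,  q_7=2·415+366=1196
(x₁, y₁) = (24335, 1196);  24335² − 414·1196² = 1 ✓
(x_2, y_2) = (24335·24335 + 414·1196·1196, 24335·1196 + 1196·24335) = (1184384449, 58209320)

24335 1196
1184384449 58209320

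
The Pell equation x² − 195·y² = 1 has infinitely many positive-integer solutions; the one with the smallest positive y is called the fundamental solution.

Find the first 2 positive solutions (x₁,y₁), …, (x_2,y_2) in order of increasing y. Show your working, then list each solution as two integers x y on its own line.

[13; 1,26] for √195; ℓ=2 ⇒ convergent index 1
a_0=13:  p_0=13·1+0=13,  q_0=13·0+1=1
a_1=1:  p_1=1·13+1=14,  q_1=1·1+0=1
(x₁, y₁) = (14, 1);  14² − 195·1² = 1 ✓
(x_2, y_2) = (14·14 + 195·1·1, 14·1 + 1·14) = (391, 28)

14 1
391 28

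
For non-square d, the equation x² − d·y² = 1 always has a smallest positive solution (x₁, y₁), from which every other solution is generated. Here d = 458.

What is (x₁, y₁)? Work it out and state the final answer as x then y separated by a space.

22899 1070

d=458: √d = [21; 2,2,42] (ℓ=3, odd), read p_5/q_5
a_0=21:  p_0=21·1+0=21,  q_0=21·0+1=1
a_1=2:  p_1=2·21+1=43,  q_1=2·1+0=2
a_2=2:  p_2=2·43+21=107,  q_2=2·2+1=5
…
a_4=2:  p_4=2·4537+107=9181,  q_4=2·212+5=429
a_5=2:  p_5=2·9181+4537=22899,  q_5=2·429+212=1070
fundamental: x₁=22899, y₁=1070  (since 524364201 − 458·1144900 = 1)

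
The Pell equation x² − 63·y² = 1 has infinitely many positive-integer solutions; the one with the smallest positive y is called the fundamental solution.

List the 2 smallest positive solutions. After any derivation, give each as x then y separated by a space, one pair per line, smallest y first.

8 1
127 16

√63 = [7; 1,14, …], period ℓ=2 (even) → k=1
step 0: (7, 1)  from 7·(1,0) + (0,1)
step 1: (8, 1)  from 1·(7,1) + (1,0)
fundamental: x₁=8, y₁=1  (since 64 − 63·1 = 1)
(8+1√63)^2 = 127 + 16√63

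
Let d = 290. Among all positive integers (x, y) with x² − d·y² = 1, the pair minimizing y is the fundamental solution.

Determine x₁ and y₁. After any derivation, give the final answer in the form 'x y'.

579 34

√290 → a₀=17, period (34); ℓ=1 odd so k=1
step 0: (17, 1)  from 17·(1,0) + (0,1)
step 1: (579, 34)  from 34·(17,1) + (1,0)
fundamental: x₁=579, y₁=34  (since 335241 − 290·1156 = 1)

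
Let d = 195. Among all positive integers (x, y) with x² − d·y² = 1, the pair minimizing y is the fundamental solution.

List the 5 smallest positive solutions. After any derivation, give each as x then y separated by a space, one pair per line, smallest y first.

√195 = [13; 1,26, …], period ℓ=2 (even) → k=1
k=0  a_k=13  p_k/q_k = 13/1
k=1  a_k=1  p_k/q_k = 14/1
fundamental: x₁=14, y₁=1  (since 196 − 195·1 = 1)
n=2: (14,1)∘(14,1) = (14·14+195·1·1, 14·1+1·14) = (391,28)
n=3: (391,28)∘(14,1) = (14·391+195·1·28, 14·28+1·391) = (10934,783)
n=4: (10934,783)∘(14,1) = (14·10934+195·1·783, 14·783+1·10934) = (305761,21896)
n=5: (305761,21896)∘(14,1) = (14·305761+195·1·21896, 14·21896+1·305761) = (8550374,612305)

14 1
391 28
10934 783
305761 21896
8550374 612305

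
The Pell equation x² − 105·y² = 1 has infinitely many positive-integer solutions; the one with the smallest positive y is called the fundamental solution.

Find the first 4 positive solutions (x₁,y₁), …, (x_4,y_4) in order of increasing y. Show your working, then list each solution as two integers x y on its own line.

√105 = [10; 4,20, …], period ℓ=2 (even) → k=1
i=0: a=10 ⇒ p=10, q=1
i=1: a=4 ⇒ p=41, q=4
(x₁, y₁) = (41, 4);  41² − 105·4² = 1 ✓
k=2:  x_2 = 41·41+105·4·4 = 3361,  y_2 = 41·4+4·41 = 328
k=3:  x_3 = 41·3361+105·4·328 = 275561,  y_3 = 41·328+4·3361 = 26892
k=4:  x_4 = 41·275561+105·4·26892 = 22592641,  y_4 = 41·26892+4·275561 = 2204816

41 4
3361 328
275561 26892
22592641 2204816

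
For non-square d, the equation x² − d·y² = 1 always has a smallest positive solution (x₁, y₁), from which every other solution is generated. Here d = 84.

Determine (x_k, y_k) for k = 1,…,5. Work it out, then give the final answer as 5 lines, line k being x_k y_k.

√84 → a₀=9, period (6,18); ℓ=2 even so k=1
k=0  a_k=9  p_k/q_k = 9/1
k=1  a_k=6  p_k/q_k = 55/6
(x₁, y₁) = (55, 6);  55² − 84·6² = 1 ✓
(55+6√84)^2 = 6049 + 660√84
(55+6√84)^3 = 665335 + 72594√84
(55+6√84)^4 = 73180801 + 7984680√84
(55+6√84)^5 = 8049222775 + 878242206√84

55 6
6049 660
665335 72594
73180801 7984680
8049222775 878242206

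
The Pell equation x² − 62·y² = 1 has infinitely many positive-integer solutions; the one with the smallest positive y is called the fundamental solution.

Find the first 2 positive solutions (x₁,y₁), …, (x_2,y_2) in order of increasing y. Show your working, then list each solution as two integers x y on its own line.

63 8
7937 1008

√62 = [7; 1,6,1,14, …], period ℓ=4 (even) → k=3
i=0: a=7 ⇒ p=7, q=1
i=1: a=1 ⇒ p=8, q=1
i=2: a=6 ⇒ p=55, q=7
i=3: a=1 ⇒ p=63, q=8
→ (63, 8).  Check: 63²=3969, 62·8²=3968, difference 1.
(x_2, y_2) = (63·63 + 62·8·8, 63·8 + 8·63) = (7937, 1008)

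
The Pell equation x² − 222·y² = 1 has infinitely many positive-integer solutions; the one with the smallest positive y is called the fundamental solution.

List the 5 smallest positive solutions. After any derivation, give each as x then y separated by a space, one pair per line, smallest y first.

√222 = [14; 1,8,1,28, …], period ℓ=4 (even) → k=3
i=0: a=14 ⇒ p=14, q=1
…
i=2: a=8 ⇒ p=134, q=9
i=3: a=1 ⇒ p=149, q=10
(x₁, y₁) = (149, 10);  149² − 222·10² = 1 ✓
k=2:  x_2 = 149·149+222·10·10 = 44401,  y_2 = 149·10+10·149 = 2980
k=3:  x_3 = 149·44401+222·10·2980 = 13231349,  y_3 = 149·2980+10·44401 = 888030
k=4:  x_4 = 149·13231349+222·10·888030 = 3942897601,  y_4 = 149·888030+10·13231349 = 264629960
k=5:  x_5 = 149·3942897601+222·10·264629960 = 1174970253749,  y_5 = 149·264629960+10·3942897601 = 78858840050

149 10
44401 2980
13231349 888030
3942897601 264629960
1174970253749 78858840050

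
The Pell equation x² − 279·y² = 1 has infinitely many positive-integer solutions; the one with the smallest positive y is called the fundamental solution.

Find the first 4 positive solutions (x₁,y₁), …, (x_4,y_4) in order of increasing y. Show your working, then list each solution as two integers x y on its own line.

1520 91
4620799 276640
14047227440 840985509
42703566796801 2556595670720

√279 = [16; 1,2,2,1,2,2,1,32, …], period ℓ=8 (even) → k=7
step 0: (16, 1)  from 16·(1,0) + (0,1)
step 1: (17, 1)  from 1·(16,1) + (1,0)
step 2: (50, 3)  from 2·(17,1) + (16,1)
step 3: (117, 7)  from 2·(50,3) + (17,1)
…
step 5: (451, 27)  from 2·(167,10) + (117,7)
step 6: (1069, 64)  from 2·(451,27) + (167,10)
step 7: (1520, 91)  from 1·(1069,64) + (451,27)
(x₁, y₁) = (1520, 91);  1520² − 279·91² = 1 ✓
(1520+91√279)^2 = 4620799 + 276640√279
(1520+91√279)^3 = 14047227440 + 840985509√279
(1520+91√279)^4 = 42703566796801 + 2556595670720√279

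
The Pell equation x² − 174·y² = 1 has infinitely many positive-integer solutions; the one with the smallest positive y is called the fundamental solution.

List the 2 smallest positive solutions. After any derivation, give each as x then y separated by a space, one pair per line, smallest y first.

d=174: √d = [13; 5,4,5,26] (ℓ=4, even), read p_3/q_3
i=0: a=13 ⇒ p=13, q=1
…
i=2: a=4 ⇒ p=277, q=21
i=3: a=5 ⇒ p=1451, q=110
(x₁, y₁) = (1451, 110);  1451² − 174·110² = 1 ✓
(1451+110√174)^2 = 4210801 + 319220√174

1451 110
4210801 319220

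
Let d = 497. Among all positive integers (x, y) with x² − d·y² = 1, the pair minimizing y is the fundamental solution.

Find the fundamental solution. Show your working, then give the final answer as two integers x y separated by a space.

1201887 53912

√497 → a₀=22, period (3,2,2,5,6,5,2,2,3,44); ℓ=10 even so k=9
k=0  a_k=22  p_k/q_k = 22/1
k=1  a_k=3  p_k/q_k = 67/3
k=2  a_k=2  p_k/q_k = 156/7
k=3  a_k=2  p_k/q_k = 379/17
k=4  a_k=5  p_k/q_k = 2051/92
…
k=6  a_k=5  p_k/q_k = 65476/2937
…
k=8  a_k=2  p_k/q_k = 352750/15823
k=9  a_k=3  p_k/q_k = 1201887/53912
(x₁, y₁) = (1201887, 53912);  1201887² − 497·53912² = 1 ✓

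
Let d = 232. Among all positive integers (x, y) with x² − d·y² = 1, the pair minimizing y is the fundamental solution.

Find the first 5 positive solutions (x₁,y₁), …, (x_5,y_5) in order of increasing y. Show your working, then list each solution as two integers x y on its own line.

19603 1287
768555217 50458122
30131975818099 1978261129845
1181354243155834177 77559705806244948
46316174427035658925363 3040805823861378301443

√232 = [15; 4,3,7,3,4,30, …], period ℓ=6 (even) → k=5
k=0  a_k=15  p_k/q_k = 15/1
…
k=3  a_k=7  p_k/q_k = 1447/95
k=4  a_k=3  p_k/q_k = 4539/298
k=5  a_k=4  p_k/q_k = 19603/1287
→ (19603, 1287).  Check: 19603²=384277609, 232·1287²=384277608, difference 1.
k=2:  x_2 = 19603·19603+232·1287·1287 = 768555217,  y_2 = 19603·1287+1287·19603 = 50458122
k=3:  x_3 = 19603·768555217+232·1287·50458122 = 30131975818099,  y_3 = 19603·50458122+1287·768555217 = 1978261129845
k=4:  x_4 = 19603·30131975818099+232·1287·1978261129845 = 1181354243155834177,  y_4 = 19603·1978261129845+1287·30131975818099 = 77559705806244948
k=5:  x_5 = 19603·1181354243155834177+232·1287·77559705806244948 = 46316174427035658925363,  y_5 = 19603·77559705806244948+1287·1181354243155834177 = 3040805823861378301443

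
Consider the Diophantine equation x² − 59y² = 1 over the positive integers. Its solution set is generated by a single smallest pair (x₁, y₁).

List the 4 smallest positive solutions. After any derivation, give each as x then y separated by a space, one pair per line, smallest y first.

530 69
561799 73140
595506410 77528331
631236232801 82179957720

d=59: √d = [7; 1,2,7,2,1,14] (ℓ=6, even), read p_5/q_5
a_0=7:  p_0=7·1+0=7,  q_0=7·0+1=1
…
a_4=2:  p_4=2·169+23=361,  q_4=2·22+3=47
a_5=1:  p_5=1·361+169=530,  q_5=1·47+22=69
fundamental: x₁=530, y₁=69  (since 280900 − 59·4761 = 1)
n=2: (530,69)∘(530,69) = (530·530+59·69·69, 530·69+69·530) = (561799,73140)
n=3: (561799,73140)∘(530,69) = (530·561799+59·69·73140, 530·73140+69·561799) = (595506410,77528331)
n=4: (595506410,77528331)∘(530,69) = (530·595506410+59·69·77528331, 530·77528331+69·595506410) = (631236232801,82179957720)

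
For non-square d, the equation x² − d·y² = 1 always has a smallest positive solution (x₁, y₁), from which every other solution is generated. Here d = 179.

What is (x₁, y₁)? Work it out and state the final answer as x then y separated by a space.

d=179: √d = [13; 2,1,1,1,3,…,1,2,26] (ℓ=14, even), read p_13/q_13
k=0  a_k=13  p_k/q_k = 13/1
k=1  a_k=2  p_k/q_k = 27/2
k=2  a_k=1  p_k/q_k = 40/3
k=3  a_k=1  p_k/q_k = 67/5
…
k=5  a_k=3  p_k/q_k = 388/29
k=6  a_k=5  p_k/q_k = 2047/153
k=7  a_k=13  p_k/q_k = 26999/2018
k=8  a_k=5  p_k/q_k = 137042/10243
k=9  a_k=3  p_k/q_k = 438125/32747
k=10  a_k=1  p_k/q_k = 575167/42990
k=11  a_k=1  p_k/q_k = 1013292/75737
k=12  a_k=1  p_k/q_k = 1588459/118727
k=13  a_k=2  p_k/q_k = 4190210/313191
(x₁, y₁) = (4190210, 313191);  4190210² − 179·313191² = 1 ✓

4190210 313191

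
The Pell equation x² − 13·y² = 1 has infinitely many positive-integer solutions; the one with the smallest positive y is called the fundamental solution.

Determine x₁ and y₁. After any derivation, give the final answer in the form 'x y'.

d=13: √d = [3; 1,1,1,1,6] (ℓ=5, odd), read p_9/q_9
step 0: (3, 1)  from 3·(1,0) + (0,1)
…
step 5: (119, 33)  from 6·(18,5) + (11,3)
…
step 8: (393, 109)  from 1·(256,71) + (137,38)
step 9: (649, 180)  from 1·(393,109) + (256,71)
(x₁, y₁) = (649, 180);  649² − 13·180² = 1 ✓

649 180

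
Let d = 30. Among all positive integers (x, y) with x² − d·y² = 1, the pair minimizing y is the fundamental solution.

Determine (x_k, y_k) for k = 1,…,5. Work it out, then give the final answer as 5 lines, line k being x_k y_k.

[5; 2,10] for √30; ℓ=2 ⇒ convergent index 1
k=0  a_k=5  p_k/q_k = 5/1
k=1  a_k=2  p_k/q_k = 11/2
→ (11, 2).  Check: 11²=121, 30·2²=120, difference 1.
n=2: (11,2)∘(11,2) = (11·11+30·2·2, 11·2+2·11) = (241,44)
n=3: (241,44)∘(11,2) = (11·241+30·2·44, 11·44+2·241) = (5291,966)
n=4: (5291,966)∘(11,2) = (11·5291+30·2·966, 11·966+2·5291) = (116161,21208)
n=5: (116161,21208)∘(11,2) = (11·116161+30·2·21208, 11·21208+2·116161) = (2550251,465610)

11 2
241 44
5291 966
116161 21208
2550251 465610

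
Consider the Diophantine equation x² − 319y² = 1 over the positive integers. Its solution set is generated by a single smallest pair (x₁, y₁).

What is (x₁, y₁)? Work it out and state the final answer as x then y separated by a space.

√319 = [17; 1,6,5,1,4,…,6,1,34, …], period ℓ=14 (even) → k=13
step 0: (17, 1)  from 17·(1,0) + (0,1)
step 1: (18, 1)  from 1·(17,1) + (1,0)
…
step 5: (3715, 208)  from 4·(768,43) + (643,36)
step 6: (11913, 667)  from 3·(3715,208) + (768,43)
…
step 9: (250816, 14043)  from 4·(58797,3292) + (15628,875)
step 10: (309613, 17335)  from 1·(250816,14043) + (58797,3292)
step 11: (1798881, 100718)  from 5·(309613,17335) + (250816,14043)
step 12: (11102899, 621643)  from 6·(1798881,100718) + (309613,17335)
step 13: (12901780, 722361)  from 1·(11102899,621643) + (1798881,100718)
→ (12901780, 722361).  Check: 12901780²=166455927168400, 319·722361²=166455927168399, difference 1.

12901780 722361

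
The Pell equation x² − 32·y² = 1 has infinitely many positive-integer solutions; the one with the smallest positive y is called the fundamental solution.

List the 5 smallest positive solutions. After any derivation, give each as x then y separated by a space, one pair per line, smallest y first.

√32 → a₀=5, period (1,1,1,10); ℓ=4 even so k=3
a_0=5:  p_0=5·1+0=5,  q_0=5·0+1=1
a_1=1:  p_1=1·5+1=6,  q_1=1·1+0=1
a_2=1:  p_2=1·6+5=11,  q_2=1·1+1=2
a_3=1:  p_3=1·11+6=17,  q_3=1·2+1=3
→ (17, 3).  Check: 17²=289, 32·3²=288, difference 1.
(17+3√32)^2 = 577 + 102√32
(17+3√32)^3 = 19601 + 3465√32
(17+3√32)^4 = 665857 + 117708√32
(17+3√32)^5 = 22619537 + 3998607√32

17 3
577 102
19601 3465
665857 117708
22619537 3998607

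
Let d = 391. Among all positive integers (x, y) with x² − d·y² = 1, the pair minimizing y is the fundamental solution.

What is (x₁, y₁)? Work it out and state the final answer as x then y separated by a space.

7338680 371133

√391 = [19; 1,3,2,2,1,…,3,1,38, …], period ℓ=16 (even) → k=15
i=0: a=19 ⇒ p=19, q=1
i=1: a=1 ⇒ p=20, q=1
i=2: a=3 ⇒ p=79, q=4
i=3: a=2 ⇒ p=178, q=9
i=4: a=2 ⇒ p=435, q=22
i=5: a=1 ⇒ p=613, q=31
i=6: a=1 ⇒ p=1048, q=53
i=7: a=2 ⇒ p=2709, q=137
i=8: a=19 ⇒ p=52519, q=2656
i=9: a=2 ⇒ p=107747, q=5449
i=10: a=1 ⇒ p=160266, q=8105
i=11: a=1 ⇒ p=268013, q=13554
i=12: a=2 ⇒ p=696292, q=35213
…
i=14: a=3 ⇒ p=5678083, q=287153
i=15: a=1 ⇒ p=7338680, q=371133
→ (7338680, 371133).  Check: 7338680²=53856224142400, 391·371133²=53856224142399, difference 1.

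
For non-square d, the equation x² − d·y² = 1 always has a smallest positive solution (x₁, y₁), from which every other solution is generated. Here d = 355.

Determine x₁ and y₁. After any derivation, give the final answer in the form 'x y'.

[18; 1,5,3,3,1,6,1,3,3,5,1,36] for √355; ℓ=12 ⇒ convergent index 11
step 0: (18, 1)  from 18·(1,0) + (0,1)
step 1: (19, 1)  from 1·(18,1) + (1,0)
step 2: (113, 6)  from 5·(19,1) + (18,1)
…
step 5: (1545, 82)  from 1·(1187,63) + (358,19)
…
step 9: (151391, 8035)  from 3·(46463,2466) + (12002,637)
step 10: (803418, 42641)  from 5·(151391,8035) + (46463,2466)
step 11: (954809, 50676)  from 1·(803418,42641) + (151391,8035)
→ (954809, 50676).  Check: 954809²=911660226481, 355·50676²=911660226480, difference 1.

954809 50676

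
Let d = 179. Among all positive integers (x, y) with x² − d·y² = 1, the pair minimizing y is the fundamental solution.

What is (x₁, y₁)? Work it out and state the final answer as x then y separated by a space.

4190210 313191

d=179: √d = [13; 2,1,1,1,3,…,1,2,26] (ℓ=14, even), read p_13/q_13
step 0: (13, 1)  from 13·(1,0) + (0,1)
…
step 5: (388, 29)  from 3·(107,8) + (67,5)
…
step 7: (26999, 2018)  from 13·(2047,153) + (388,29)
…
step 12: (1588459, 118727)  from 1·(1013292,75737) + (575167,42990)
step 13: (4190210, 313191)  from 2·(1588459,118727) + (1013292,75737)
fundamental: x₁=4190210, y₁=313191  (since 17557859844100 − 179·98088602481 = 1)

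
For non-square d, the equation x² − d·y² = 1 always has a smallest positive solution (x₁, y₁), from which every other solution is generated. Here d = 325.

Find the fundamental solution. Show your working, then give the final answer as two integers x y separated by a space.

649 36

√325 = [18; 36, …], period ℓ=1 (odd) → k=1
k=0  a_k=18  p_k/q_k = 18/1
k=1  a_k=36  p_k/q_k = 649/36
→ (649, 36).  Check: 649²=421201, 325·36²=421200, difference 1.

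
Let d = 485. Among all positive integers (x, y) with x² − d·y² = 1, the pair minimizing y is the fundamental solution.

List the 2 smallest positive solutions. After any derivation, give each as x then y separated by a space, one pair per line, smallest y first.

√485 = [22; 44, …], period ℓ=1 (odd) → k=1
i=0: a=22 ⇒ p=22, q=1
i=1: a=44 ⇒ p=969, q=44
→ (969, 44).  Check: 969²=938961, 485·44²=938960, difference 1.
k=2:  x_2 = 969·969+485·44·44 = 1877921,  y_2 = 969·44+44·969 = 85272

969 44
1877921 85272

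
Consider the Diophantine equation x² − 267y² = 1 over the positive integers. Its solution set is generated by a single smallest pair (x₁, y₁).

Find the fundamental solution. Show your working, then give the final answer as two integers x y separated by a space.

2402 147

d=267: √d = [16; 2,1,15,1,2,32] (ℓ=6, even), read p_5/q_5
k=0  a_k=16  p_k/q_k = 16/1
…
k=3  a_k=15  p_k/q_k = 768/47
k=4  a_k=1  p_k/q_k = 817/50
k=5  a_k=2  p_k/q_k = 2402/147
fundamental: x₁=2402, y₁=147  (since 5769604 − 267·21609 = 1)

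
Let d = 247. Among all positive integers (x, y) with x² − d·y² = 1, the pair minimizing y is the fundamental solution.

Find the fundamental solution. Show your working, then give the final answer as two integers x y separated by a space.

√247 = [15; 1,2,1,1,9,1,9,1,1,2,1,30, …], period ℓ=12 (even) → k=11
step 0: (15, 1)  from 15·(1,0) + (0,1)
step 1: (16, 1)  from 1·(15,1) + (1,0)
step 2: (47, 3)  from 2·(16,1) + (15,1)
step 3: (63, 4)  from 1·(47,3) + (16,1)
…
step 5: (1053, 67)  from 9·(110,7) + (63,4)
step 6: (1163, 74)  from 1·(1053,67) + (110,7)
step 7: (11520, 733)  from 9·(1163,74) + (1053,67)
step 8: (12683, 807)  from 1·(11520,733) + (1163,74)
step 9: (24203, 1540)  from 1·(12683,807) + (11520,733)
step 10: (61089, 3887)  from 2·(24203,1540) + (12683,807)
step 11: (85292, 5427)  from 1·(61089,3887) + (24203,1540)
fundamental: x₁=85292, y₁=5427  (since 7274725264 − 247·29452329 = 1)

85292 5427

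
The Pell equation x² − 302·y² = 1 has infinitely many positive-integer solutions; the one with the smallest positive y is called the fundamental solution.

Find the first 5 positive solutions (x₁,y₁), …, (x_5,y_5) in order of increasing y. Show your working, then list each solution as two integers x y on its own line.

√302 → a₀=17, period (2,1,1,1,4,…,1,2,34); ℓ=16 even so k=15
k=0  a_k=17  p_k/q_k = 17/1
…
k=2  a_k=1  p_k/q_k = 52/3
…
k=9  a_k=1  p_k/q_k = 36581/2105
k=10  a_k=2  p_k/q_k = 107675/6196
…
k=12  a_k=1  p_k/q_k = 574956/33085
k=13  a_k=1  p_k/q_k = 1042237/59974
k=14  a_k=1  p_k/q_k = 1617193/93059
k=15  a_k=2  p_k/q_k = 4276623/246092
(x₁, y₁) = (4276623, 246092);  4276623² − 302·246092² = 1 ✓
(x_2, y_2) = (4276623·4276623 + 302·246092·246092, 4276623·246092 + 246092·4276623) = (36579008568257, 2104885414632)
(x_3, y_3) = (4276623·36579008568257 + 302·246092·2104885414632, 4276623·2104885414632 + 246092·36579008568257) = (312869258720405635599, 18003602753159249380)
(x_4, y_4) = (4276623·312869258720405635599 + 302·246092·18003602753159249380, 4276623·18003602753159249380 + 246092·312869258720405635599) = (2676047735673238042056036097, 153989243234046232237072848)
(x_5, y_5) = (4276623·2676047735673238042056036097 + 302·246092·153989243234046232237072848, 4276623·153989243234046232237072848 + 246092·2676047735673238042056036097) = (22888894590955867721004902116885263, 1317107878734614996094061229615228)

4276623 246092
36579008568257 2104885414632
312869258720405635599 18003602753159249380
2676047735673238042056036097 153989243234046232237072848
22888894590955867721004902116885263 1317107878734614996094061229615228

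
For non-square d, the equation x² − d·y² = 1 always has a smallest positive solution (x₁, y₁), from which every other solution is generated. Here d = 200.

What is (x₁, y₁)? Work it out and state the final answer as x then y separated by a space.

√200 → a₀=14, period (7,28); ℓ=2 even so k=1
step 0: (14, 1)  from 14·(1,0) + (0,1)
step 1: (99, 7)  from 7·(14,1) + (1,0)
fundamental: x₁=99, y₁=7  (since 9801 − 200·49 = 1)

99 7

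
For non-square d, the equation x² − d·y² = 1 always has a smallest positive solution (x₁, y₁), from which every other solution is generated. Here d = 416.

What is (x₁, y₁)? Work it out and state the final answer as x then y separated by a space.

5201 255

[20; 2,1,1,9,1,1,2,40] for √416; ℓ=8 ⇒ convergent index 7
k=0  a_k=20  p_k/q_k = 20/1
…
k=3  a_k=1  p_k/q_k = 102/5
k=4  a_k=9  p_k/q_k = 979/48
k=5  a_k=1  p_k/q_k = 1081/53
k=6  a_k=1  p_k/q_k = 2060/101
k=7  a_k=2  p_k/q_k = 5201/255
→ (5201, 255).  Check: 5201²=27050401, 416·255²=27050400, difference 1.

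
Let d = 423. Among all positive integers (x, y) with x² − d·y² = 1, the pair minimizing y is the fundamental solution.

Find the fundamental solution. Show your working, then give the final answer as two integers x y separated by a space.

4607 224

[20; 1,1,3,4,3,1,1,40] for √423; ℓ=8 ⇒ convergent index 7
a_0=20:  p_0=20·1+0=20,  q_0=20·0+1=1
…
a_2=1:  p_2=1·21+20=41,  q_2=1·1+1=2
…
a_4=4:  p_4=4·144+41=617,  q_4=4·7+2=30
a_5=3:  p_5=3·617+144=1995,  q_5=3·30+7=97
a_6=1:  p_6=1·1995+617=2612,  q_6=1·97+30=127
a_7=1:  p_7=1·2612+1995=4607,  q_7=1·127+97=224
→ (4607, 224).  Check: 4607²=21224449, 423·224²=21224448, difference 1.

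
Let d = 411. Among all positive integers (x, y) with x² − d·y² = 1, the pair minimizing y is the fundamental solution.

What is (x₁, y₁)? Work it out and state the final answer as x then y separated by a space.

49730 2453

d=411: √d = [20; 3,1,1,1,19,1,1,1,3,40] (ℓ=10, even), read p_9/q_9
k=0  a_k=20  p_k/q_k = 20/1
k=1  a_k=3  p_k/q_k = 61/3
k=2  a_k=1  p_k/q_k = 81/4
k=3  a_k=1  p_k/q_k = 142/7
…
k=5  a_k=19  p_k/q_k = 4379/216
…
k=8  a_k=1  p_k/q_k = 13583/670
k=9  a_k=3  p_k/q_k = 49730/2453
fundamental: x₁=49730, y₁=2453  (since 2473072900 − 411·6017209 = 1)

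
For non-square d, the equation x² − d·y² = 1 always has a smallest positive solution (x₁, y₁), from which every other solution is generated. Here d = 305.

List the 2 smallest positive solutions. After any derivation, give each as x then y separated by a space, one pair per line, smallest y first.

√305 → a₀=17, period (2,6,2,34); ℓ=4 even so k=3
a_0=17:  p_0=17·1+0=17,  q_0=17·0+1=1
a_1=2:  p_1=2·17+1=35,  q_1=2·1+0=2
a_2=6:  p_2=6·35+17=227,  q_2=6·2+1=13
a_3=2:  p_3=2·227+35=489,  q_3=2·13+2=28
fundamental: x₁=489, y₁=28  (since 239121 − 305·784 = 1)
k=2:  x_2 = 489·489+305·28·28 = 478241,  y_2 = 489·28+28·489 = 27384

489 28
478241 27384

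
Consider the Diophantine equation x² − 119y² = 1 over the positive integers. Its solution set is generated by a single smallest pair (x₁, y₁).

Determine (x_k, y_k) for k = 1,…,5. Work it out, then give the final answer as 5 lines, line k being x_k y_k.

120 11
28799 2640
6911640 633589
1658764801 152058720
398096640600 36493459211

d=119: √d = [10; 1,9,1,20] (ℓ=4, even), read p_3/q_3
a_0=10:  p_0=10·1+0=10,  q_0=10·0+1=1
…
a_2=9:  p_2=9·11+10=109,  q_2=9·1+1=10
a_3=1:  p_3=1·109+11=120,  q_3=1·10+1=11
→ (120, 11).  Check: 120²=14400, 119·11²=14399, difference 1.
(120+11√119)^2 = 28799 + 2640√119
(120+11√119)^3 = 6911640 + 633589√119
(120+11√119)^4 = 1658764801 + 152058720√119
(120+11√119)^5 = 398096640600 + 36493459211√119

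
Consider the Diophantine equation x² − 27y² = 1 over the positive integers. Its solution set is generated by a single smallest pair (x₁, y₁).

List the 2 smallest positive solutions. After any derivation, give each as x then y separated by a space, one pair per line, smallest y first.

26 5
1351 260

√27 → a₀=5, period (5,10); ℓ=2 even so k=1
step 0: (5, 1)  from 5·(1,0) + (0,1)
step 1: (26, 5)  from 5·(5,1) + (1,0)
→ (26, 5).  Check: 26²=676, 27·5²=675, difference 1.
(26+5√27)^2 = 1351 + 260√27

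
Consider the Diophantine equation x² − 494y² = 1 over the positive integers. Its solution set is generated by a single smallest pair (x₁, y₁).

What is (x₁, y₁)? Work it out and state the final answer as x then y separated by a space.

73035 3286

√494 = [22; 4,2,2,1,2,1,2,2,4,44, …], period ℓ=10 (even) → k=9
k=0  a_k=22  p_k/q_k = 22/1
k=1  a_k=4  p_k/q_k = 89/4
k=2  a_k=2  p_k/q_k = 200/9
…
k=4  a_k=1  p_k/q_k = 689/31
k=5  a_k=2  p_k/q_k = 1867/84
k=6  a_k=1  p_k/q_k = 2556/115
k=7  a_k=2  p_k/q_k = 6979/314
k=8  a_k=2  p_k/q_k = 16514/743
k=9  a_k=4  p_k/q_k = 73035/3286
(x₁, y₁) = (73035, 3286);  73035² − 494·3286² = 1 ✓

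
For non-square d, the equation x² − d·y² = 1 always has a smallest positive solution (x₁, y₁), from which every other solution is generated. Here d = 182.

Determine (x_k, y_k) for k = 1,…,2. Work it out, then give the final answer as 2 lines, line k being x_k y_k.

27 2
1457 108

√182 → a₀=13, period (2,26); ℓ=2 even so k=1
k=0  a_k=13  p_k/q_k = 13/1
k=1  a_k=2  p_k/q_k = 27/2
→ (27, 2).  Check: 27²=729, 182·2²=728, difference 1.
(x_2, y_2) = (27·27 + 182·2·2, 27·2 + 2·27) = (1457, 108)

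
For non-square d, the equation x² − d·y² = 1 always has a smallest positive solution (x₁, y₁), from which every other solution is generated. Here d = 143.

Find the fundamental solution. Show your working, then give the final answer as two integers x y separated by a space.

12 1

d=143: √d = [11; 1,22] (ℓ=2, even), read p_1/q_1
a_0=11:  p_0=11·1+0=11,  q_0=11·0+1=1
a_1=1:  p_1=1·11+1=12,  q_1=1·1+0=1
→ (12, 1).  Check: 12²=144, 143·1²=143, difference 1.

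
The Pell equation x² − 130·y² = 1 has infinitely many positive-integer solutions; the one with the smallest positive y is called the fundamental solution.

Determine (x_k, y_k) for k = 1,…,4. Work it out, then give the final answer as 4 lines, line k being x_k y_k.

6499 570
84474001 7408860
1097993058499 96300361710
14271713689896001 1251712094097720

d=130: √d = [11; 2,2,22] (ℓ=3, odd), read p_5/q_5
k=0  a_k=11  p_k/q_k = 11/1
k=1  a_k=2  p_k/q_k = 23/2
k=2  a_k=2  p_k/q_k = 57/5
k=3  a_k=22  p_k/q_k = 1277/112
k=4  a_k=2  p_k/q_k = 2611/229
k=5  a_k=2  p_k/q_k = 6499/570
→ (6499, 570).  Check: 6499²=42237001, 130·570²=42237000, difference 1.
(x_2, y_2) = (6499·6499 + 130·570·570, 6499·570 + 570·6499) = (84474001, 7408860)
(x_3, y_3) = (6499·84474001 + 130·570·7408860, 6499·7408860 + 570·84474001) = (1097993058499, 96300361710)
(x_4, y_4) = (6499·1097993058499 + 130·570·96300361710, 6499·96300361710 + 570·1097993058499) = (14271713689896001, 1251712094097720)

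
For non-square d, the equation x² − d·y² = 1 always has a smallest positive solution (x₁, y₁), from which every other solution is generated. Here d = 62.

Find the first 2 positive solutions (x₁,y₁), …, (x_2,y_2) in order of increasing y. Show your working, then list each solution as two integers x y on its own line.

√62 = [7; 1,6,1,14, …], period ℓ=4 (even) → k=3
k=0  a_k=7  p_k/q_k = 7/1
…
k=2  a_k=6  p_k/q_k = 55/7
k=3  a_k=1  p_k/q_k = 63/8
(x₁, y₁) = (63, 8);  63² − 62·8² = 1 ✓
n=2: (63,8)∘(63,8) = (63·63+62·8·8, 63·8+8·63) = (7937,1008)

63 8
7937 1008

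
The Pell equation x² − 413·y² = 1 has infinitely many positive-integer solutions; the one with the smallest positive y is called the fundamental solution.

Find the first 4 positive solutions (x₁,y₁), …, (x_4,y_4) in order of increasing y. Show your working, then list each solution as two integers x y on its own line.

[20; 3,9,1,4,1,9,3,40] for √413; ℓ=8 ⇒ convergent index 7
a_0=20:  p_0=20·1+0=20,  q_0=20·0+1=1
a_1=3:  p_1=3·20+1=61,  q_1=3·1+0=3
a_2=9:  p_2=9·61+20=569,  q_2=9·3+1=28
a_3=1:  p_3=1·569+61=630,  q_3=1·28+3=31
…
a_6=9:  p_6=9·3719+3089=36560,  q_6=9·183+152=1799
a_7=3:  p_7=3·36560+3719=113399,  q_7=3·1799+183=5580
→ (113399, 5580).  Check: 113399²=12859333201, 413·5580²=12859333200, difference 1.
n=2: (113399,5580)∘(113399,5580) = (113399·113399+413·5580·5580, 113399·5580+5580·113399) = (25718666401,1265532840)
n=3: (25718666401,1265532840)∘(113399,5580) = (113399·25718666401+413·5580·1265532840, 113399·1265532840+5580·25718666401) = (5832942102300599,287020317040740)
n=4: (5832942102300599,287020317040740)∘(113399,5580) = (113399·5832942102300599+413·5580·287020317040740, 113399·287020317040740+5580·5832942102300599) = (1322899602891852585601,65095633862940217680)

113399 5580
25718666401 1265532840
5832942102300599 287020317040740
1322899602891852585601 65095633862940217680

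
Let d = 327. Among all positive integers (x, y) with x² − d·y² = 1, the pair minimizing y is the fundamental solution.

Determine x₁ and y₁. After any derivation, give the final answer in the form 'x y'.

217 12

d=327: √d = [18; 12,36] (ℓ=2, even), read p_1/q_1
i=0: a=18 ⇒ p=18, q=1
i=1: a=12 ⇒ p=217, q=12
fundamental: x₁=217, y₁=12  (since 47089 − 327·144 = 1)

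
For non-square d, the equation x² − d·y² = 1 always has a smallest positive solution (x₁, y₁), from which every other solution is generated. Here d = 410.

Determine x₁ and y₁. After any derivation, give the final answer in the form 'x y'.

√410 = [20; 4,40, …], period ℓ=2 (even) → k=1
step 0: (20, 1)  from 20·(1,0) + (0,1)
step 1: (81, 4)  from 4·(20,1) + (1,0)
→ (81, 4).  Check: 81²=6561, 410·4²=6560, difference 1.

81 4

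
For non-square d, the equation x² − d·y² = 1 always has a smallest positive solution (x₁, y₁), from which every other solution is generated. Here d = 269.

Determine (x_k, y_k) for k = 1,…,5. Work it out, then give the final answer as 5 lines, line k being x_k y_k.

13449 820
361751201 22056360
9730383791049 593271970460
261727862849884801 15957829439376720
7039956045205817586249 429233695667083044100

√269 = [16; 2,2,32, …], period ℓ=3 (odd) → k=5
a_0=16:  p_0=16·1+0=16,  q_0=16·0+1=1
…
a_4=2:  p_4=2·2657+82=5396,  q_4=2·162+5=329
a_5=2:  p_5=2·5396+2657=13449,  q_5=2·329+162=820
fundamental: x₁=13449, y₁=820  (since 180875601 − 269·672400 = 1)
k=2:  x_2 = 13449·13449+269·820·820 = 361751201,  y_2 = 13449·820+820·13449 = 22056360
k=3:  x_3 = 13449·361751201+269·820·22056360 = 9730383791049,  y_3 = 13449·22056360+820·361751201 = 593271970460
k=4:  x_4 = 13449·9730383791049+269·820·593271970460 = 261727862849884801,  y_4 = 13449·593271970460+820·9730383791049 = 15957829439376720
k=5:  x_5 = 13449·261727862849884801+269·820·15957829439376720 = 7039956045205817586249,  y_5 = 13449·15957829439376720+820·261727862849884801 = 429233695667083044100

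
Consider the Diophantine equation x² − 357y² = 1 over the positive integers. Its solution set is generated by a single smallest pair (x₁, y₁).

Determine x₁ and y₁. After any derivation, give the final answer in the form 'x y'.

3401 180

d=357: √d = [18; 1,8,2,8,1,36] (ℓ=6, even), read p_5/q_5
step 0: (18, 1)  from 18·(1,0) + (0,1)
step 1: (19, 1)  from 1·(18,1) + (1,0)
…
step 4: (3042, 161)  from 8·(359,19) + (170,9)
step 5: (3401, 180)  from 1·(3042,161) + (359,19)
fundamental: x₁=3401, y₁=180  (since 11566801 − 357·32400 = 1)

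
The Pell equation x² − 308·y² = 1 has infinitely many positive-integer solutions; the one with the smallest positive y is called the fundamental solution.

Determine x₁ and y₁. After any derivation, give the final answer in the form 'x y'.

351 20

[17; 1,1,4,1,1,34] for √308; ℓ=6 ⇒ convergent index 5
step 0: (17, 1)  from 17·(1,0) + (0,1)
…
step 3: (158, 9)  from 4·(35,2) + (18,1)
step 4: (193, 11)  from 1·(158,9) + (35,2)
step 5: (351, 20)  from 1·(193,11) + (158,9)
fundamental: x₁=351, y₁=20  (since 123201 − 308·400 = 1)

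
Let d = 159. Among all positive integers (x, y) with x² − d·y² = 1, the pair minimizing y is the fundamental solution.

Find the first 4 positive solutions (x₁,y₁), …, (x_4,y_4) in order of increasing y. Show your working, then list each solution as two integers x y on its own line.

√159 = [12; 1,1,1,1,3,1,1,1,1,24, …], period ℓ=10 (even) → k=9
step 0: (12, 1)  from 12·(1,0) + (0,1)
…
step 4: (63, 5)  from 1·(38,3) + (25,2)
step 5: (227, 18)  from 3·(63,5) + (38,3)
step 6: (290, 23)  from 1·(227,18) + (63,5)
…
step 8: (807, 64)  from 1·(517,41) + (290,23)
step 9: (1324, 105)  from 1·(807,64) + (517,41)
→ (1324, 105).  Check: 1324²=1752976, 159·105²=1752975, difference 1.
k=2:  x_2 = 1324·1324+159·105·105 = 3505951,  y_2 = 1324·105+105·1324 = 278040
k=3:  x_3 = 1324·3505951+159·105·278040 = 9283756924,  y_3 = 1324·278040+105·3505951 = 736249815
k=4:  x_4 = 1324·9283756924+159·105·736249815 = 24583384828801,  y_4 = 1324·736249815+105·9283756924 = 1949589232080

1324 105
3505951 278040
9283756924 736249815
24583384828801 1949589232080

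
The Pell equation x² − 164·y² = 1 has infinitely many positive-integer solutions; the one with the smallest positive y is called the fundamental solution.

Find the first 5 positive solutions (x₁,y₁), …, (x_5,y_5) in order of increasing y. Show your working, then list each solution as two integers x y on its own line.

2049 160
8396801 655680
34410088449 2686976480
141012534067201 11011228959360
577869330197301249 45124013588480800

d=164: √d = [12; 1,4,6,4,1,24] (ℓ=6, even), read p_5/q_5
i=0: a=12 ⇒ p=12, q=1
i=1: a=1 ⇒ p=13, q=1
…
i=4: a=4 ⇒ p=1652, q=129
i=5: a=1 ⇒ p=2049, q=160
fundamental: x₁=2049, y₁=160  (since 4198401 − 164·25600 = 1)
n=2: (2049,160)∘(2049,160) = (2049·2049+164·160·160, 2049·160+160·2049) = (8396801,655680)
n=3: (8396801,655680)∘(2049,160) = (2049·8396801+164·160·655680, 2049·655680+160·8396801) = (34410088449,2686976480)
n=4: (34410088449,2686976480)∘(2049,160) = (2049·34410088449+164·160·2686976480, 2049·2686976480+160·34410088449) = (141012534067201,11011228959360)
n=5: (141012534067201,11011228959360)∘(2049,160) = (2049·141012534067201+164·160·11011228959360, 2049·11011228959360+160·141012534067201) = (577869330197301249,45124013588480800)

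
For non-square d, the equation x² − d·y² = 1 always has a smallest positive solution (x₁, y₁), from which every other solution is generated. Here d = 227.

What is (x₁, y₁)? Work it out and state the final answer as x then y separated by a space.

d=227: √d = [15; 15,30] (ℓ=2, even), read p_1/q_1
step 0: (15, 1)  from 15·(1,0) + (0,1)
step 1: (226, 15)  from 15·(15,1) + (1,0)
fundamental: x₁=226, y₁=15  (since 51076 − 227·225 = 1)

226 15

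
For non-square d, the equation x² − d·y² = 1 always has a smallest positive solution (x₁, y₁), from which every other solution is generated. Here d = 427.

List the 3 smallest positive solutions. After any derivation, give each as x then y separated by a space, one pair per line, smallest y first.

[20; 1,1,1,40] for √427; ℓ=4 ⇒ convergent index 3
i=0: a=20 ⇒ p=20, q=1
i=1: a=1 ⇒ p=21, q=1
i=2: a=1 ⇒ p=41, q=2
i=3: a=1 ⇒ p=62, q=3
→ (62, 3).  Check: 62²=3844, 427·3²=3843, difference 1.
n=2: (62,3)∘(62,3) = (62·62+427·3·3, 62·3+3·62) = (7687,372)
n=3: (7687,372)∘(62,3) = (62·7687+427·3·372, 62·372+3·7687) = (953126,46125)

62 3
7687 372
953126 46125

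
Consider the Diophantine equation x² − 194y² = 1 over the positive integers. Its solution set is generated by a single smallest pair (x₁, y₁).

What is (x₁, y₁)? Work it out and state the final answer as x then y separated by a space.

195 14

d=194: √d = [13; 1,12,1,26] (ℓ=4, even), read p_3/q_3
step 0: (13, 1)  from 13·(1,0) + (0,1)
step 1: (14, 1)  from 1·(13,1) + (1,0)
step 2: (181, 13)  from 12·(14,1) + (13,1)
step 3: (195, 14)  from 1·(181,13) + (14,1)
fundamental: x₁=195, y₁=14  (since 38025 − 194·196 = 1)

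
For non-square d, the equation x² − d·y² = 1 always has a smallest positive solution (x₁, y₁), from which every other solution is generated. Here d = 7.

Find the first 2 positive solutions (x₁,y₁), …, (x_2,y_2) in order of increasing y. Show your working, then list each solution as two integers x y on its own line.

8 3
127 48

[2; 1,1,1,4] for √7; ℓ=4 ⇒ convergent index 3
a_0=2:  p_0=2·1+0=2,  q_0=2·0+1=1
…
a_2=1:  p_2=1·3+2=5,  q_2=1·1+1=2
a_3=1:  p_3=1·5+3=8,  q_3=1·2+1=3
fundamental: x₁=8, y₁=3  (since 64 − 7·9 = 1)
k=2:  x_2 = 8·8+7·3·3 = 127,  y_2 = 8·3+3·8 = 48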